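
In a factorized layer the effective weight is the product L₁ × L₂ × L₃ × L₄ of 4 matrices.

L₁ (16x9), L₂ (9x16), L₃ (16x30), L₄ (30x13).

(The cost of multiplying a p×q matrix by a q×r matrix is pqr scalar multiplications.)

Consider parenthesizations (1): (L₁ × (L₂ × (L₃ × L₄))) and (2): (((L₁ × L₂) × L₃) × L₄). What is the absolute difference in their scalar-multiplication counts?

Order (1) = (L₁ × (L₂ × (L₃ × L₄))): (L₃ × L₄): 16×30 by 30×13 → 16×13, cost 16·30·13 = 6240; (L₂ × (L₃ × L₄)): 9×16 by 16×13 → 9×13, cost 9·16·13 = 1872; cumulative 8112; (L₁ × (L₂ × (L₃ × L₄))): 16×9 by 9×13 → 16×13, cost 16·9·13 = 1872; cumulative 9984. Total 9984.
Order (2) = (((L₁ × L₂) × L₃) × L₄): (L₁ × L₂): 16×9 by 9×16 → 16×16, cost 16·9·16 = 2304; ((L₁ × L₂) × L₃): 16×16 by 16×30 → 16×30, cost 16·16·30 = 7680; cumulative 9984; (((L₁ × L₂) × L₃) × L₄): 16×30 by 30×13 → 16×13, cost 16·30·13 = 6240; cumulative 16224. Total 16224.
Difference: |9984 − 16224| = 6240.

6240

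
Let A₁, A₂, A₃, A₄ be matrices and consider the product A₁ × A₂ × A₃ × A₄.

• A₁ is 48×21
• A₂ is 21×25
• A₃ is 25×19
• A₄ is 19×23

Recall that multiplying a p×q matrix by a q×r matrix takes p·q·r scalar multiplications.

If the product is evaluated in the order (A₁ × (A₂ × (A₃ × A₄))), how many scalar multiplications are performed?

46184

(A₃ × A₄): 25×19 by 19×23 → 25×23, cost 25·19·23 = 10925
(A₂ × (A₃ × A₄)): 21×25 by 25×23 → 21×23, cost 21·25·23 = 12075; cumulative 23000
(A₁ × (A₂ × (A₃ × A₄))): 48×21 by 21×23 → 48×23, cost 48·21·23 = 23184; cumulative 46184
Total: 46184 scalar multiplications.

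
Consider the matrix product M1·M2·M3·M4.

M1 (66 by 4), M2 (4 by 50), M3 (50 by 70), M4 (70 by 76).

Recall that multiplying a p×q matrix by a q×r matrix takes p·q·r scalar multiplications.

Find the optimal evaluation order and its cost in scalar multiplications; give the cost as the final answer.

Adjacent pairs: M1M2 = 66·4·50 = 13200; M2M3 = 4·50·70 = 14000; M3M4 = 50·70·76 = 266000.
Length 3: M1..M3: k=1: 0+14000+66·4·70=32480; k=2: 13200+0+66·50·70=244200 → min 32480 | M2..M4: k=2: 0+266000+4·50·76=281200; k=3: 14000+0+4·70·76=35280 → min 35280.
Length 4: M1..M4: k=1: 0+35280+66·4·76=55344; k=2: 13200+266000+66·50·76=530000; k=3: 32480+0+66·70·76=383600 → min 55344.
Optimal parenthesization: (M1·((M2·M3)·M4)) with cost 55344.

55344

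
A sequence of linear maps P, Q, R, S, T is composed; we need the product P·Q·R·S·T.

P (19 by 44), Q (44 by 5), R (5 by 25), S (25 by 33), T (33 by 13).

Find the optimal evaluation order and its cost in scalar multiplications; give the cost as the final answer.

Adjacent pairs: PQ = 19·44·5 = 4180; QR = 44·5·25 = 5500; RS = 5·25·33 = 4125; ST = 25·33·13 = 10725.
Length 3: P..R: k=1: 0+5500+19·44·25=26400; k=2: 4180+0+19·5·25=6555 → min 6555 | Q..S: k=2: 0+4125+44·5·33=11385; k=3: 5500+0+44·25·33=41800 → min 11385 | R..T: k=3: 0+10725+5·25·13=12350; k=4: 4125+0+5·33·13=6270 → min 6270.
Length 4: P..S: k=1: 0+11385+19·44·33=38973; k=2: 4180+4125+19·5·33=11440; k=3: 6555+0+19·25·33=22230 → min 11440 | Q..T: k=2: 0+6270+44·5·13=9130; k=3: 5500+10725+44·25·13=30525; k=4: 11385+0+44·33·13=30261 → min 9130.
Length 5: P..T: k=1: 0+9130+19·44·13=19998; k=2: 4180+6270+19·5·13=11685; k=3: 6555+10725+19·25·13=23455; k=4: 11440+0+19·33·13=19591 → min 11685.
Optimal parenthesization: ((P·Q)·((R·S)·T)) with cost 11685.

11685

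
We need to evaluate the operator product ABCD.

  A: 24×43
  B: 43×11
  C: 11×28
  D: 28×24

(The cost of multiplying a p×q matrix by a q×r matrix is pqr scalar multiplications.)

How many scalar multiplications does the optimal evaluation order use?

Adjacent pairs: AB = 24·43·11 = 11352; BC = 43·11·28 = 13244; CD = 11·28·24 = 7392.
Length 3: A..C: k=1: 0+13244+24·43·28=42140; k=2: 11352+0+24·11·28=18744 → min 18744 | B..D: k=2: 0+7392+43·11·24=18744; k=3: 13244+0+43·28·24=42140 → min 18744.
Length 4: A..D: k=1: 0+18744+24·43·24=43512; k=2: 11352+7392+24·11·24=25080; k=3: 18744+0+24·28·24=34872 → min 25080.
Optimal order: ((AB)(CD)) with cost 25080.

25080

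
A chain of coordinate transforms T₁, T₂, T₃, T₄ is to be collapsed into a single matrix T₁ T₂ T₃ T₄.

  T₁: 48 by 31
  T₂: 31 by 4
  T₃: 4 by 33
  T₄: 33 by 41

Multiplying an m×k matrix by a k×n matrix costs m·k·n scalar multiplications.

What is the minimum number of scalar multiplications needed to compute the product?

19236

Adjacent pairs: T₁T₂ = 48·31·4 = 5952; T₂T₃ = 31·4·33 = 4092; T₃T₄ = 4·33·41 = 5412.
Length 3: T₁..T₃: k=1: 0+4092+48·31·33=53196; k=2: 5952+0+48·4·33=12288 → min 12288 | T₂..T₄: k=2: 0+5412+31·4·41=10496; k=3: 4092+0+31·33·41=46035 → min 10496.
Length 4: T₁..T₄: k=1: 0+10496+48·31·41=71504; k=2: 5952+5412+48·4·41=19236; k=3: 12288+0+48·33·41=77232 → min 19236.
Optimal order: ((T₁ T₂) (T₃ T₄)) with cost 19236.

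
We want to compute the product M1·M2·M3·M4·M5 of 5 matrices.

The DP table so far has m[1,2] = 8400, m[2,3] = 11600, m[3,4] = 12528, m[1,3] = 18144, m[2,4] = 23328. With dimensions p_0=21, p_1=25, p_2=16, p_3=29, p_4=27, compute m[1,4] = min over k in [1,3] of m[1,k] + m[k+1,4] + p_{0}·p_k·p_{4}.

30000

m[1,4] = min over k∈[1,3] of m[1,k]+m[k+1,4]+p_{0}·p_k·p_{4}.
k=1: 0 + 23328 + 21·25·27 = 37503; k=2: 8400 + 12528 + 21·16·27 = 30000; k=3: 18144 + 0 + 21·29·27 = 34587.
Minimum: 30000 at k=2.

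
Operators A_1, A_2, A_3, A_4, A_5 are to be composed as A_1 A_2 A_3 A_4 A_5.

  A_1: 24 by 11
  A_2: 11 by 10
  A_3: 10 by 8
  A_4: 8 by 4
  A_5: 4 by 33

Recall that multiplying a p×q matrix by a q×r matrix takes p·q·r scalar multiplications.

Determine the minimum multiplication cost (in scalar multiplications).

Adjacent pairs: A_1A_2 = 24·11·10 = 2640; A_2A_3 = 11·10·8 = 880; A_3A_4 = 10·8·4 = 320; A_4A_5 = 8·4·33 = 1056.
Length 3: A_1..A_3: k=1: 0+880+24·11·8=2992; k=2: 2640+0+24·10·8=4560 → min 2992 | A_2..A_4: k=2: 0+320+11·10·4=760; k=3: 880+0+11·8·4=1232 → min 760 | A_3..A_5: k=3: 0+1056+10·8·33=3696; k=4: 320+0+10·4·33=1640 → min 1640.
Length 4: A_1..A_4: k=1: 0+760+24·11·4=1816; k=2: 2640+320+24·10·4=3920; k=3: 2992+0+24·8·4=3760 → min 1816 | A_2..A_5: k=2: 0+1640+11·10·33=5270; k=3: 880+1056+11·8·33=4840; k=4: 760+0+11·4·33=2212 → min 2212.
Length 5: A_1..A_5: k=1: 0+2212+24·11·33=10924; k=2: 2640+1640+24·10·33=12200; k=3: 2992+1056+24·8·33=10384; k=4: 1816+0+24·4·33=4984 → min 4984.
Optimal order: ((A_1 (A_2 (A_3 A_4))) A_5) with cost 4984.

4984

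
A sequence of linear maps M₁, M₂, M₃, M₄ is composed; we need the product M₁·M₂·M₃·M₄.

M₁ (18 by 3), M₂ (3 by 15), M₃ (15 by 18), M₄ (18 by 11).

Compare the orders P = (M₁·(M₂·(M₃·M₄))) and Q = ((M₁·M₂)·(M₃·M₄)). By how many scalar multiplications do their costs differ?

2691

Order P = (M₁·(M₂·(M₃·M₄))): (M₃·M₄): 15×18 by 18×11 → 15×11, cost 15·18·11 = 2970; (M₂·(M₃·M₄)): 3×15 by 15×11 → 3×11, cost 3·15·11 = 495; cumulative 3465; (M₁·(M₂·(M₃·M₄))): 18×3 by 3×11 → 18×11, cost 18·3·11 = 594; cumulative 4059. Total 4059.
Order Q = ((M₁·M₂)·(M₃·M₄)): (M₁·M₂): 18×3 by 3×15 → 18×15, cost 18·3·15 = 810; (M₃·M₄): 15×18 by 18×11 → 15×11, cost 15·18·11 = 2970; ((M₁·M₂)·(M₃·M₄)): 18×15 by 15×11 → 18×11, cost 18·15·11 = 2970; cumulative 6750. Total 6750.
Difference: |4059 − 6750| = 2691.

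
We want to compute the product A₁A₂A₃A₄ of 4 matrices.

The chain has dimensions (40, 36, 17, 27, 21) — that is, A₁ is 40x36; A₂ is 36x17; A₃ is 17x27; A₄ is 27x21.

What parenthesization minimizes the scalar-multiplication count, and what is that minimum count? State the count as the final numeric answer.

Adjacent pairs: A₁A₂ = 40·36·17 = 24480; A₂A₃ = 36·17·27 = 16524; A₃A₄ = 17·27·21 = 9639.
Length 3: A₁..A₃: k=1: 0+16524+40·36·27=55404; k=2: 24480+0+40·17·27=42840 → min 42840 | A₂..A₄: k=2: 0+9639+36·17·21=22491; k=3: 16524+0+36·27·21=36936 → min 22491.
Length 4: A₁..A₄: k=1: 0+22491+40·36·21=52731; k=2: 24480+9639+40·17·21=48399; k=3: 42840+0+40·27·21=65520 → min 48399.
Optimal parenthesization: ((A₁A₂)(A₃A₄)) with cost 48399.

48399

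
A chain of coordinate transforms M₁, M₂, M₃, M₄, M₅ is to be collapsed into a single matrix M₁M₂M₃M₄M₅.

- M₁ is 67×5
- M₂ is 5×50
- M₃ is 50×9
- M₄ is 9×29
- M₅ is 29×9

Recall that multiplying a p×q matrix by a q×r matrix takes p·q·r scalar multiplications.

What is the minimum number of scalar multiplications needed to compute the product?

Adjacent pairs: M₁M₂ = 67·5·50 = 16750; M₂M₃ = 5·50·9 = 2250; M₃M₄ = 50·9·29 = 13050; M₄M₅ = 9·29·9 = 2349.
Length 3: M₁..M₃: k=1: 0+2250+67·5·9=5265; k=2: 16750+0+67·50·9=46900 → min 5265 | M₂..M₄: k=2: 0+13050+5·50·29=20300; k=3: 2250+0+5·9·29=3555 → min 3555 | M₃..M₅: k=3: 0+2349+50·9·9=6399; k=4: 13050+0+50·29·9=26100 → min 6399.
Length 4: M₁..M₄: k=1: 0+3555+67·5·29=13270; k=2: 16750+13050+67·50·29=126950; k=3: 5265+0+67·9·29=22752 → min 13270 | M₂..M₅: k=2: 0+6399+5·50·9=8649; k=3: 2250+2349+5·9·9=5004; k=4: 3555+0+5·29·9=4860 → min 4860.
Length 5: M₁..M₅: k=1: 0+4860+67·5·9=7875; k=2: 16750+6399+67·50·9=53299; k=3: 5265+2349+67·9·9=13041; k=4: 13270+0+67·29·9=30757 → min 7875.
Optimal order: (M₁(((M₂M₃)M₄)M₅)) with cost 7875.

7875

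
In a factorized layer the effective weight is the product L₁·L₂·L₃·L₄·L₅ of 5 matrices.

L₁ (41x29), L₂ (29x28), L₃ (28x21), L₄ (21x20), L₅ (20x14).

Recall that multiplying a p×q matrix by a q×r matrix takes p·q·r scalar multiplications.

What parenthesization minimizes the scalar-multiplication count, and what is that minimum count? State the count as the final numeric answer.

42126

Adjacent pairs: L₁L₂ = 41·29·28 = 33292; L₂L₃ = 29·28·21 = 17052; L₃L₄ = 28·21·20 = 11760; L₄L₅ = 21·20·14 = 5880.
Length 3: L₁..L₃: k=1: 0+17052+41·29·21=42021; k=2: 33292+0+41·28·21=57400 → min 42021 | L₂..L₄: k=2: 0+11760+29·28·20=28000; k=3: 17052+0+29·21·20=29232 → min 28000 | L₃..L₅: k=3: 0+5880+28·21·14=14112; k=4: 11760+0+28·20·14=19600 → min 14112.
Length 4: L₁..L₄: k=1: 0+28000+41·29·20=51780; k=2: 33292+11760+41·28·20=68012; k=3: 42021+0+41·21·20=59241 → min 51780 | L₂..L₅: k=2: 0+14112+29·28·14=25480; k=3: 17052+5880+29·21·14=31458; k=4: 28000+0+29·20·14=36120 → min 25480.
Length 5: L₁..L₅: k=1: 0+25480+41·29·14=42126; k=2: 33292+14112+41·28·14=63476; k=3: 42021+5880+41·21·14=59955; k=4: 51780+0+41·20·14=63260 → min 42126.
Optimal parenthesization: (L₁·(L₂·(L₃·(L₄·L₅)))) with cost 42126.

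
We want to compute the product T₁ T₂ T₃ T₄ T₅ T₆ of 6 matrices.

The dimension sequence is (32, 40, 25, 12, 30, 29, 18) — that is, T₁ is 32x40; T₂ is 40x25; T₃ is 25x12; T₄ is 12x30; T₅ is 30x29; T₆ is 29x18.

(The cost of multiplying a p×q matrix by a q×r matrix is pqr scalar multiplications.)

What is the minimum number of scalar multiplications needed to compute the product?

Adjacent pairs: T₁T₂ = 32·40·25 = 32000; T₂T₃ = 40·25·12 = 12000; T₃T₄ = 25·12·30 = 9000; T₄T₅ = 12·30·29 = 10440; T₅T₆ = 30·29·18 = 15660.
Length 3: T₁..T₃: k=1: 0+12000+32·40·12=27360; k=2: 32000+0+32·25·12=41600 → min 27360 | T₂..T₄: k=2: 0+9000+40·25·30=39000; k=3: 12000+0+40·12·30=26400 → min 26400 | T₃..T₅: k=3: 0+10440+25·12·29=19140; k=4: 9000+0+25·30·29=30750 → min 19140 | T₄..T₆: k=4: 0+15660+12·30·18=22140; k=5: 10440+0+12·29·18=16704 → min 16704.
Length 4: T₁..T₄: k=1: 0+26400+32·40·30=64800; k=2: 32000+9000+32·25·30=65000; k=3: 27360+0+32·12·30=38880 → min 38880 | T₂..T₅: k=2: 0+19140+40·25·29=48140; k=3: 12000+10440+40·12·29=36360; k=4: 26400+0+40·30·29=61200 → min 36360 | T₃..T₆: k=3: 0+16704+25·12·18=22104; k=4: 9000+15660+25·30·18=38160; k=5: 19140+0+25·29·18=32190 → min 22104.
Length 5: T₁..T₅: k=1: 0+36360+32·40·29=73480; k=2: 32000+19140+32·25·29=74340; k=3: 27360+10440+32·12·29=48936; k=4: 38880+0+32·30·29=66720 → min 48936 | T₂..T₆: k=2: 0+22104+40·25·18=40104; k=3: 12000+16704+40·12·18=37344; k=4: 26400+15660+40·30·18=63660; k=5: 36360+0+40·29·18=57240 → min 37344.
Length 6: T₁..T₆: k=1: 0+37344+32·40·18=60384; k=2: 32000+22104+32·25·18=68504; k=3: 27360+16704+32·12·18=50976; k=4: 38880+15660+32·30·18=71820; k=5: 48936+0+32·29·18=65640 → min 50976.
Optimal order: ((T₁ (T₂ T₃)) ((T₄ T₅) T₆)) with cost 50976.

50976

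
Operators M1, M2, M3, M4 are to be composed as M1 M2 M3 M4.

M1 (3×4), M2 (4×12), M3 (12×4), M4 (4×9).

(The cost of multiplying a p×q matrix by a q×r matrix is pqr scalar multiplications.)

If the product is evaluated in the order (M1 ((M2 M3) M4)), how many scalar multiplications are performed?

(M2 M3): 4×12 by 12×4 → 4×4, cost 4·12·4 = 192
((M2 M3) M4): 4×4 by 4×9 → 4×9, cost 4·4·9 = 144; cumulative 336
(M1 ((M2 M3) M4)): 3×4 by 4×9 → 3×9, cost 3·4·9 = 108; cumulative 444
Total: 444 scalar multiplications.

444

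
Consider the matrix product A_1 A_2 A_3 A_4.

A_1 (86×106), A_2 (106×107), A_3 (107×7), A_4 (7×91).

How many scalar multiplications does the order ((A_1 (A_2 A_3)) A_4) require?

197988

(A_2 A_3): 106×107 by 107×7 → 106×7, cost 106·107·7 = 79394
(A_1 (A_2 A_3)): 86×106 by 106×7 → 86×7, cost 86·106·7 = 63812; cumulative 143206
((A_1 (A_2 A_3)) A_4): 86×7 by 7×91 → 86×91, cost 86·7·91 = 54782; cumulative 197988
Total: 197988 scalar multiplications.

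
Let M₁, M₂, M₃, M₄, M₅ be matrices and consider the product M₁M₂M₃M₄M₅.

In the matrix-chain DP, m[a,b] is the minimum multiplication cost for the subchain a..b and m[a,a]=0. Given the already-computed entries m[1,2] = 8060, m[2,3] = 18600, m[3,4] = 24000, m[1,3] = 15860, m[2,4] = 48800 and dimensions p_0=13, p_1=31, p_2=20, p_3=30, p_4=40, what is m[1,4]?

m[1,4] = min over k∈[1,3] of m[1,k]+m[k+1,4]+p_{0}·p_k·p_{4}.
k=1: 0 + 48800 + 13·31·40 = 64920; k=2: 8060 + 24000 + 13·20·40 = 42460; k=3: 15860 + 0 + 13·30·40 = 31460.
Minimum: 31460 at k=3.

31460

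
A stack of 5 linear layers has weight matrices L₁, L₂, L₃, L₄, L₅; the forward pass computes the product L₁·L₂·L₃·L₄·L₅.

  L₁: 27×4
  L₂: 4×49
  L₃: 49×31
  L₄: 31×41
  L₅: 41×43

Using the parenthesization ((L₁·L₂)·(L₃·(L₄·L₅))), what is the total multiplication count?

182151

(L₁·L₂): 27×4 by 4×49 → 27×49, cost 27·4·49 = 5292
(L₄·L₅): 31×41 by 41×43 → 31×43, cost 31·41·43 = 54653
(L₃·(L₄·L₅)): 49×31 by 31×43 → 49×43, cost 49·31·43 = 65317; cumulative 119970
((L₁·L₂)·(L₃·(L₄·L₅))): 27×49 by 49×43 → 27×43, cost 27·49·43 = 56889; cumulative 182151
Total: 182151 scalar multiplications.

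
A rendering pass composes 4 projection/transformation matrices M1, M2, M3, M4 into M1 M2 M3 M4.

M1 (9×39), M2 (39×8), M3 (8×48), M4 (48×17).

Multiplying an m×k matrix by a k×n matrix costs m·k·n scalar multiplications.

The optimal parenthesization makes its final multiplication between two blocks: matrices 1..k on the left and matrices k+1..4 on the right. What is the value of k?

Adjacent pairs: M1M2 = 9·39·8 = 2808; M2M3 = 39·8·48 = 14976; M3M4 = 8·48·17 = 6528.
Length 3: M1..M3: k=1: 0+14976+9·39·48=31824; k=2: 2808+0+9·8·48=6264 → min 6264 | M2..M4: k=2: 0+6528+39·8·17=11832; k=3: 14976+0+39·48·17=46800 → min 11832.
Top-level splits: k=1: (M1..M1)·(M2..M4) → 0+11832+9·39·17 = 17799; k=2: (M1..M2)·(M3..M4) → 2808+6528+9·8·17 = 10560; k=3: (M1..M3)·(M4..M4) → 6264+0+9·48·17 = 13608.
Best split is after M2, i.e. k = 2.

2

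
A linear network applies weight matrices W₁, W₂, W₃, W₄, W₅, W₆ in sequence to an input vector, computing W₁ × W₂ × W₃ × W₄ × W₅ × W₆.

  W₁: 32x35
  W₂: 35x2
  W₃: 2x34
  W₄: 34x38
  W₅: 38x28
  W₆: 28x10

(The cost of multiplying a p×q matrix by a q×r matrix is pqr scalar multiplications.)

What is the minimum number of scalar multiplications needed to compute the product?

8152

Adjacent pairs: W₁W₂ = 32·35·2 = 2240; W₂W₃ = 35·2·34 = 2380; W₃W₄ = 2·34·38 = 2584; W₄W₅ = 34·38·28 = 36176; W₅W₆ = 38·28·10 = 10640.
Length 3: W₁..W₃: k=1: 0+2380+32·35·34=40460; k=2: 2240+0+32·2·34=4416 → min 4416 | W₂..W₄: k=2: 0+2584+35·2·38=5244; k=3: 2380+0+35·34·38=47600 → min 5244 | W₃..W₅: k=3: 0+36176+2·34·28=38080; k=4: 2584+0+2·38·28=4712 → min 4712 | W₄..W₆: k=4: 0+10640+34·38·10=23560; k=5: 36176+0+34·28·10=45696 → min 23560.
Length 4: W₁..W₄: k=1: 0+5244+32·35·38=47804; k=2: 2240+2584+32·2·38=7256; k=3: 4416+0+32·34·38=45760 → min 7256 | W₂..W₅: k=2: 0+4712+35·2·28=6672; k=3: 2380+36176+35·34·28=71876; k=4: 5244+0+35·38·28=42484 → min 6672 | W₃..W₆: k=3: 0+23560+2·34·10=24240; k=4: 2584+10640+2·38·10=13984; k=5: 4712+0+2·28·10=5272 → min 5272.
Length 5: W₁..W₅: k=1: 0+6672+32·35·28=38032; k=2: 2240+4712+32·2·28=8744; k=3: 4416+36176+32·34·28=71056; k=4: 7256+0+32·38·28=41304 → min 8744 | W₂..W₆: k=2: 0+5272+35·2·10=5972; k=3: 2380+23560+35·34·10=37840; k=4: 5244+10640+35·38·10=29184; k=5: 6672+0+35·28·10=16472 → min 5972.
Length 6: W₁..W₆: k=1: 0+5972+32·35·10=17172; k=2: 2240+5272+32·2·10=8152; k=3: 4416+23560+32·34·10=38856; k=4: 7256+10640+32·38·10=30056; k=5: 8744+0+32·28·10=17704 → min 8152.
Optimal order: ((W₁ × W₂) × (((W₃ × W₄) × W₅) × W₆)) with cost 8152.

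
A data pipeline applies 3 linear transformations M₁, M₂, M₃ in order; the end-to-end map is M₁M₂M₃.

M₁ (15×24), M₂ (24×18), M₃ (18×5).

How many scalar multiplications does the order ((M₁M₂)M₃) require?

(M₁M₂): 15×24 by 24×18 → 15×18, cost 15·24·18 = 6480
((M₁M₂)M₃): 15×18 by 18×5 → 15×5, cost 15·18·5 = 1350; cumulative 7830
Total: 7830 scalar multiplications.

7830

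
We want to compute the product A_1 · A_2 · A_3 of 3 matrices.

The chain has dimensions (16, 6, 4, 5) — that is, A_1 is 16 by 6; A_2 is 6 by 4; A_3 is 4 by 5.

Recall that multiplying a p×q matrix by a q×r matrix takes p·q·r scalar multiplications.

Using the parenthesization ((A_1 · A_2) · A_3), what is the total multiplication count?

704

(A_1 · A_2): 16×6 by 6×4 → 16×4, cost 16·6·4 = 384
((A_1 · A_2) · A_3): 16×4 by 4×5 → 16×5, cost 16·4·5 = 320; cumulative 704
Total: 704 scalar multiplications.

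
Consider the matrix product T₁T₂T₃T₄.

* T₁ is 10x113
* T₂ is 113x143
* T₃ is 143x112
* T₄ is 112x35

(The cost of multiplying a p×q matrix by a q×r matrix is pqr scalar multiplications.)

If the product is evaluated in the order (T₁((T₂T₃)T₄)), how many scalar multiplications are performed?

(T₂T₃): 113×143 by 143×112 → 113×112, cost 113·143·112 = 1809808
((T₂T₃)T₄): 113×112 by 112×35 → 113×35, cost 113·112·35 = 442960; cumulative 2252768
(T₁((T₂T₃)T₄)): 10×113 by 113×35 → 10×35, cost 10·113·35 = 39550; cumulative 2292318
Total: 2292318 scalar multiplications.

2292318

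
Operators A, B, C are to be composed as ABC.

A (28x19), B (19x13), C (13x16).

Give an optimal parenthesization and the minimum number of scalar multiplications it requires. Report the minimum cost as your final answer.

(A(BC)): cost 12464.
((AB)C): cost 12740.
Optimal: (A(BC)) with cost 12464.

12464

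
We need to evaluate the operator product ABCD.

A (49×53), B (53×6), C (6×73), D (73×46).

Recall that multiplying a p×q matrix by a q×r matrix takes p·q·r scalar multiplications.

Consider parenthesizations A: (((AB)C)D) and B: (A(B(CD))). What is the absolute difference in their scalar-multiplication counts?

47348

Order A = (((AB)C)D): (AB): 49×53 by 53×6 → 49×6, cost 49·53·6 = 15582; ((AB)C): 49×6 by 6×73 → 49×73, cost 49·6·73 = 21462; cumulative 37044; (((AB)C)D): 49×73 by 73×46 → 49×46, cost 49·73·46 = 164542; cumulative 201586. Total 201586.
Order B = (A(B(CD))): (CD): 6×73 by 73×46 → 6×46, cost 6·73·46 = 20148; (B(CD)): 53×6 by 6×46 → 53×46, cost 53·6·46 = 14628; cumulative 34776; (A(B(CD))): 49×53 by 53×46 → 49×46, cost 49·53·46 = 119462; cumulative 154238. Total 154238.
Difference: |201586 − 154238| = 47348.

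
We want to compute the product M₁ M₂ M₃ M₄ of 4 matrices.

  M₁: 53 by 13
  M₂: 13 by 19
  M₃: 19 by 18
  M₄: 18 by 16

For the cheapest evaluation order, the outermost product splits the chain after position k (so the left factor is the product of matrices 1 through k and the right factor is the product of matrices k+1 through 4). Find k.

1

Adjacent pairs: M₁M₂ = 53·13·19 = 13091; M₂M₃ = 13·19·18 = 4446; M₃M₄ = 19·18·16 = 5472.
Length 3: M₁..M₃: k=1: 0+4446+53·13·18=16848; k=2: 13091+0+53·19·18=31217 → min 16848 | M₂..M₄: k=2: 0+5472+13·19·16=9424; k=3: 4446+0+13·18·16=8190 → min 8190.
Top-level splits: k=1: (M₁..M₁)·(M₂..M₄) → 0+8190+53·13·16 = 19214; k=2: (M₁..M₂)·(M₃..M₄) → 13091+5472+53·19·16 = 34675; k=3: (M₁..M₃)·(M₄..M₄) → 16848+0+53·18·16 = 32112.
Best split is after M₁, i.e. k = 1.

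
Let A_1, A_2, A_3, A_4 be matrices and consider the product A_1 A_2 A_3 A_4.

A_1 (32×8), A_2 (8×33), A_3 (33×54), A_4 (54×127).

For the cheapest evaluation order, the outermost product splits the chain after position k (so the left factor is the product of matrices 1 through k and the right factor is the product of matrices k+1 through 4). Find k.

Adjacent pairs: A_1A_2 = 32·8·33 = 8448; A_2A_3 = 8·33·54 = 14256; A_3A_4 = 33·54·127 = 226314.
Length 3: A_1..A_3: k=1: 0+14256+32·8·54=28080; k=2: 8448+0+32·33·54=65472 → min 28080 | A_2..A_4: k=2: 0+226314+8·33·127=259842; k=3: 14256+0+8·54·127=69120 → min 69120.
Top-level splits: k=1: (A_1..A_1)·(A_2..A_4) → 0+69120+32·8·127 = 101632; k=2: (A_1..A_2)·(A_3..A_4) → 8448+226314+32·33·127 = 368874; k=3: (A_1..A_3)·(A_4..A_4) → 28080+0+32·54·127 = 247536.
Best split is after A_1, i.e. k = 1.

1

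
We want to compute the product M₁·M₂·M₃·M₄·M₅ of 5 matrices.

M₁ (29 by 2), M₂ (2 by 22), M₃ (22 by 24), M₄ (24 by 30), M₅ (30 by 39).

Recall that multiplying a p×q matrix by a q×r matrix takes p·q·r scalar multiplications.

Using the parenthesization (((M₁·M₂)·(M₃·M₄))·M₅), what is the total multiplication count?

70186

(M₁·M₂): 29×2 by 2×22 → 29×22, cost 29·2·22 = 1276
(M₃·M₄): 22×24 by 24×30 → 22×30, cost 22·24·30 = 15840
((M₁·M₂)·(M₃·M₄)): 29×22 by 22×30 → 29×30, cost 29·22·30 = 19140; cumulative 36256
(((M₁·M₂)·(M₃·M₄))·M₅): 29×30 by 30×39 → 29×39, cost 29·30·39 = 33930; cumulative 70186
Total: 70186 scalar multiplications.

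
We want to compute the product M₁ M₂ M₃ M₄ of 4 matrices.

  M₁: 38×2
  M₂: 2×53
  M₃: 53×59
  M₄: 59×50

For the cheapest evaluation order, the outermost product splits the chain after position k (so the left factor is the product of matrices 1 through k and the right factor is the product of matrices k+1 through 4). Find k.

Adjacent pairs: M₁M₂ = 38·2·53 = 4028; M₂M₃ = 2·53·59 = 6254; M₃M₄ = 53·59·50 = 156350.
Length 3: M₁..M₃: k=1: 0+6254+38·2·59=10738; k=2: 4028+0+38·53·59=122854 → min 10738 | M₂..M₄: k=2: 0+156350+2·53·50=161650; k=3: 6254+0+2·59·50=12154 → min 12154.
Top-level splits: k=1: (M₁..M₁)·(M₂..M₄) → 0+12154+38·2·50 = 15954; k=2: (M₁..M₂)·(M₃..M₄) → 4028+156350+38·53·50 = 261078; k=3: (M₁..M₃)·(M₄..M₄) → 10738+0+38·59·50 = 122838.
Best split is after M₁, i.e. k = 1.

1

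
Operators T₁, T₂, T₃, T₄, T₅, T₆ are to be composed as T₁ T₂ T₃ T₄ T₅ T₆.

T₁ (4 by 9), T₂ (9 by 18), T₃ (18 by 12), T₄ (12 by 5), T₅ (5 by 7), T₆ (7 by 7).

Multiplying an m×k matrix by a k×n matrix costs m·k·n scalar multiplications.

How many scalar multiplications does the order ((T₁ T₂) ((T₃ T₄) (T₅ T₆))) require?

(T₁ T₂): 4×9 by 9×18 → 4×18, cost 4·9·18 = 648
(T₃ T₄): 18×12 by 12×5 → 18×5, cost 18·12·5 = 1080
(T₅ T₆): 5×7 by 7×7 → 5×7, cost 5·7·7 = 245
((T₃ T₄) (T₅ T₆)): 18×5 by 5×7 → 18×7, cost 18·5·7 = 630; cumulative 1955
((T₁ T₂) ((T₃ T₄) (T₅ T₆))): 4×18 by 18×7 → 4×7, cost 4·18·7 = 504; cumulative 3107
Total: 3107 scalar multiplications.

3107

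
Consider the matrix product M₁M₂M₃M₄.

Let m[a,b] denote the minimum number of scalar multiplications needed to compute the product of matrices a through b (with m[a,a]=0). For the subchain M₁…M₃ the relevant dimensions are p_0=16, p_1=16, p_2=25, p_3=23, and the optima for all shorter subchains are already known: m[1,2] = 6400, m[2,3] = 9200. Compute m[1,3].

15088

m[1,3] = min over k∈[1,2] of m[1,k]+m[k+1,3]+p_{0}·p_k·p_{3}.
k=1: 0 + 9200 + 16·16·23 = 15088; k=2: 6400 + 0 + 16·25·23 = 15600.
Minimum: 15088 at k=1.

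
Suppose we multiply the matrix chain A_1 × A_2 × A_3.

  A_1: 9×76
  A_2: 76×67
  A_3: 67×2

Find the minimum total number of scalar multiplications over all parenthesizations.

11552

Order (A_1 × (A_2 × A_3)): (A_2 × A_3): 76×67 by 67×2 → 76×2, cost 76·67·2 = 10184; (A_1 × (A_2 × A_3)): 9×76 by 76×2 → 9×2, cost 9·76·2 = 1368; cumulative 11552. Total 11552.
Order ((A_1 × A_2) × A_3): (A_1 × A_2): 9×76 by 76×67 → 9×67, cost 9·76·67 = 45828; ((A_1 × A_2) × A_3): 9×67 by 67×2 → 9×2, cost 9·67·2 = 1206; cumulative 47034. Total 47034.
Minimum: 11552.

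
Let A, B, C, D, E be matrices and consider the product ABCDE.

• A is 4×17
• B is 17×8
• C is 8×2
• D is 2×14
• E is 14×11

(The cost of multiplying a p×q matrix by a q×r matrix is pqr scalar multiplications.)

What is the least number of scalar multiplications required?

804

Adjacent pairs: AB = 4·17·8 = 544; BC = 17·8·2 = 272; CD = 8·2·14 = 224; DE = 2·14·11 = 308.
Length 3: A..C: k=1: 0+272+4·17·2=408; k=2: 544+0+4·8·2=608 → min 408 | B..D: k=2: 0+224+17·8·14=2128; k=3: 272+0+17·2·14=748 → min 748 | C..E: k=3: 0+308+8·2·11=484; k=4: 224+0+8·14·11=1456 → min 484.
Length 4: A..D: k=1: 0+748+4·17·14=1700; k=2: 544+224+4·8·14=1216; k=3: 408+0+4·2·14=520 → min 520 | B..E: k=2: 0+484+17·8·11=1980; k=3: 272+308+17·2·11=954; k=4: 748+0+17·14·11=3366 → min 954.
Length 5: A..E: k=1: 0+954+4·17·11=1702; k=2: 544+484+4·8·11=1380; k=3: 408+308+4·2·11=804; k=4: 520+0+4·14·11=1136 → min 804.
Optimal order: ((A(BC))(DE)) with cost 804.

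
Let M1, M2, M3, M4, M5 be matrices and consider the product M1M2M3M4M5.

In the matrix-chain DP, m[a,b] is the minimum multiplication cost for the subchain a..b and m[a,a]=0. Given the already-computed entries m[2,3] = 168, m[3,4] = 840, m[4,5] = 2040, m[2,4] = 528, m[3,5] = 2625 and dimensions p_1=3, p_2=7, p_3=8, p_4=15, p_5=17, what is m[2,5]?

m[2,5] = min over k∈[2,4] of m[2,k]+m[k+1,5]+p_{1}·p_k·p_{5}.
k=2: 0 + 2625 + 3·7·17 = 2982; k=3: 168 + 2040 + 3·8·17 = 2616; k=4: 528 + 0 + 3·15·17 = 1293.
Minimum: 1293 at k=4.

1293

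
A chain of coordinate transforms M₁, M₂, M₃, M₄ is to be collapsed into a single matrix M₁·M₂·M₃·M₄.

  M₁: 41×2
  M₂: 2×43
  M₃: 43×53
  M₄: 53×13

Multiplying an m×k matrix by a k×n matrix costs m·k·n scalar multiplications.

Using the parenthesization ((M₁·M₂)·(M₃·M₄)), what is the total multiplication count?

(M₁·M₂): 41×2 by 2×43 → 41×43, cost 41·2·43 = 3526
(M₃·M₄): 43×53 by 53×13 → 43×13, cost 43·53·13 = 29627
((M₁·M₂)·(M₃·M₄)): 41×43 by 43×13 → 41×13, cost 41·43·13 = 22919; cumulative 56072
Total: 56072 scalar multiplications.

56072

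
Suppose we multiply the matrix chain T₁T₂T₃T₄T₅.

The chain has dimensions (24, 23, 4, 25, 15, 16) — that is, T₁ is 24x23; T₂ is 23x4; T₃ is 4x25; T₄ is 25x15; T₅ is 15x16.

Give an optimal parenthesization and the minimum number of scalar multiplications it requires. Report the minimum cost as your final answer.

6204

Adjacent pairs: T₁T₂ = 24·23·4 = 2208; T₂T₃ = 23·4·25 = 2300; T₃T₄ = 4·25·15 = 1500; T₄T₅ = 25·15·16 = 6000.
Length 3: T₁..T₃: k=1: 0+2300+24·23·25=16100; k=2: 2208+0+24·4·25=4608 → min 4608 | T₂..T₄: k=2: 0+1500+23·4·15=2880; k=3: 2300+0+23·25·15=10925 → min 2880 | T₃..T₅: k=3: 0+6000+4·25·16=7600; k=4: 1500+0+4·15·16=2460 → min 2460.
Length 4: T₁..T₄: k=1: 0+2880+24·23·15=11160; k=2: 2208+1500+24·4·15=5148; k=3: 4608+0+24·25·15=13608 → min 5148 | T₂..T₅: k=2: 0+2460+23·4·16=3932; k=3: 2300+6000+23·25·16=17500; k=4: 2880+0+23·15·16=8400 → min 3932.
Length 5: T₁..T₅: k=1: 0+3932+24·23·16=12764; k=2: 2208+2460+24·4·16=6204; k=3: 4608+6000+24·25·16=20208; k=4: 5148+0+24·15·16=10908 → min 6204.
Optimal parenthesization: ((T₁T₂)((T₃T₄)T₅)) with cost 6204.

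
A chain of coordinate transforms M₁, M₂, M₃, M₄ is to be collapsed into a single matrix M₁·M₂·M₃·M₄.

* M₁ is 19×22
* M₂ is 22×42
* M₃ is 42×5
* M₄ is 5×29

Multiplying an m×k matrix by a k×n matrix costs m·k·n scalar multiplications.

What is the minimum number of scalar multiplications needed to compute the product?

Adjacent pairs: M₁M₂ = 19·22·42 = 17556; M₂M₃ = 22·42·5 = 4620; M₃M₄ = 42·5·29 = 6090.
Length 3: M₁..M₃: k=1: 0+4620+19·22·5=6710; k=2: 17556+0+19·42·5=21546 → min 6710 | M₂..M₄: k=2: 0+6090+22·42·29=32886; k=3: 4620+0+22·5·29=7810 → min 7810.
Length 4: M₁..M₄: k=1: 0+7810+19·22·29=19932; k=2: 17556+6090+19·42·29=46788; k=3: 6710+0+19·5·29=9465 → min 9465.
Optimal order: ((M₁·(M₂·M₃))·M₄) with cost 9465.

9465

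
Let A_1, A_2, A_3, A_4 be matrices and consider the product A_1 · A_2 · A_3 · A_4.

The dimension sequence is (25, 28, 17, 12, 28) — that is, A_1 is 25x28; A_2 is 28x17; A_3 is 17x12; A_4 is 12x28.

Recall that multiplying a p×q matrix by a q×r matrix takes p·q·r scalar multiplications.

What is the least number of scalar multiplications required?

22512

Adjacent pairs: A_1A_2 = 25·28·17 = 11900; A_2A_3 = 28·17·12 = 5712; A_3A_4 = 17·12·28 = 5712.
Length 3: A_1..A_3: k=1: 0+5712+25·28·12=14112; k=2: 11900+0+25·17·12=17000 → min 14112 | A_2..A_4: k=2: 0+5712+28·17·28=19040; k=3: 5712+0+28·12·28=15120 → min 15120.
Length 4: A_1..A_4: k=1: 0+15120+25·28·28=34720; k=2: 11900+5712+25·17·28=29512; k=3: 14112+0+25·12·28=22512 → min 22512.
Optimal order: ((A_1 · (A_2 · A_3)) · A_4) with cost 22512.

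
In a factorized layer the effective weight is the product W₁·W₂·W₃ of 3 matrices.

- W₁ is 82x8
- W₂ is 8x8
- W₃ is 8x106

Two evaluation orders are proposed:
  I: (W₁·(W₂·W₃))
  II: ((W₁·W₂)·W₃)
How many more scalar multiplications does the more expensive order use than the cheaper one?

Order I = (W₁·(W₂·W₃)): (W₂·W₃): 8×8 by 8×106 → 8×106, cost 8·8·106 = 6784; (W₁·(W₂·W₃)): 82×8 by 8×106 → 82×106, cost 82·8·106 = 69536; cumulative 76320. Total 76320.
Order II = ((W₁·W₂)·W₃): (W₁·W₂): 82×8 by 8×8 → 82×8, cost 82·8·8 = 5248; ((W₁·W₂)·W₃): 82×8 by 8×106 → 82×106, cost 82·8·106 = 69536; cumulative 74784. Total 74784.
Difference: |76320 − 74784| = 1536.

1536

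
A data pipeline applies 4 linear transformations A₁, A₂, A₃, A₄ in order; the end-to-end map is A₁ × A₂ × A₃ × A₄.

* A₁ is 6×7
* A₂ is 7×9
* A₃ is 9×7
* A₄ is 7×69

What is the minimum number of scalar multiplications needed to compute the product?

3633

Adjacent pairs: A₁A₂ = 6·7·9 = 378; A₂A₃ = 7·9·7 = 441; A₃A₄ = 9·7·69 = 4347.
Length 3: A₁..A₃: k=1: 0+441+6·7·7=735; k=2: 378+0+6·9·7=756 → min 735 | A₂..A₄: k=2: 0+4347+7·9·69=8694; k=3: 441+0+7·7·69=3822 → min 3822.
Length 4: A₁..A₄: k=1: 0+3822+6·7·69=6720; k=2: 378+4347+6·9·69=8451; k=3: 735+0+6·7·69=3633 → min 3633.
Optimal order: ((A₁ × (A₂ × A₃)) × A₄) with cost 3633.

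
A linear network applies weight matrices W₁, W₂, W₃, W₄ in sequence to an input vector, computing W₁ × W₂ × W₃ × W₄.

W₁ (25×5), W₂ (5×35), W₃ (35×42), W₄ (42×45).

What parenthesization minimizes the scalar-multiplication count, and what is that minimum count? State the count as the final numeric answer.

22425

Adjacent pairs: W₁W₂ = 25·5·35 = 4375; W₂W₃ = 5·35·42 = 7350; W₃W₄ = 35·42·45 = 66150.
Length 3: W₁..W₃: k=1: 0+7350+25·5·42=12600; k=2: 4375+0+25·35·42=41125 → min 12600 | W₂..W₄: k=2: 0+66150+5·35·45=74025; k=3: 7350+0+5·42·45=16800 → min 16800.
Length 4: W₁..W₄: k=1: 0+16800+25·5·45=22425; k=2: 4375+66150+25·35·45=109900; k=3: 12600+0+25·42·45=59850 → min 22425.
Optimal parenthesization: (W₁ × ((W₂ × W₃) × W₄)) with cost 22425.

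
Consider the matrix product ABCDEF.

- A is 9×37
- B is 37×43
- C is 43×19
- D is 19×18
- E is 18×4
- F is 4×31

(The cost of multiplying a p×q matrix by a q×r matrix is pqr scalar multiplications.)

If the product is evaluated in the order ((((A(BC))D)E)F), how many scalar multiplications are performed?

(BC): 37×43 by 43×19 → 37×19, cost 37·43·19 = 30229
(A(BC)): 9×37 by 37×19 → 9×19, cost 9·37·19 = 6327; cumulative 36556
((A(BC))D): 9×19 by 19×18 → 9×18, cost 9·19·18 = 3078; cumulative 39634
(((A(BC))D)E): 9×18 by 18×4 → 9×4, cost 9·18·4 = 648; cumulative 40282
((((A(BC))D)E)F): 9×4 by 4×31 → 9×31, cost 9·4·31 = 1116; cumulative 41398
Total: 41398 scalar multiplications.

41398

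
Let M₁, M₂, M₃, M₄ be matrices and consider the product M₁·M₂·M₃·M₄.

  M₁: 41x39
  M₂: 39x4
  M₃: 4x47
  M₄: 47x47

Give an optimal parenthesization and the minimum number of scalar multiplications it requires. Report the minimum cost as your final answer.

22940

Adjacent pairs: M₁M₂ = 41·39·4 = 6396; M₂M₃ = 39·4·47 = 7332; M₃M₄ = 4·47·47 = 8836.
Length 3: M₁..M₃: k=1: 0+7332+41·39·47=82485; k=2: 6396+0+41·4·47=14104 → min 14104 | M₂..M₄: k=2: 0+8836+39·4·47=16168; k=3: 7332+0+39·47·47=93483 → min 16168.
Length 4: M₁..M₄: k=1: 0+16168+41·39·47=91321; k=2: 6396+8836+41·4·47=22940; k=3: 14104+0+41·47·47=104673 → min 22940.
Optimal parenthesization: ((M₁·M₂)·(M₃·M₄)) with cost 22940.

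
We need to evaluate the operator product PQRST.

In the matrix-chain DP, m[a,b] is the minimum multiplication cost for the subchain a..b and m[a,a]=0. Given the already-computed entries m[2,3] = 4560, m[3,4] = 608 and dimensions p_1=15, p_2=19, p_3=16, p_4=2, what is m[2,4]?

1178

m[2,4] = min over k∈[2,3] of m[2,k]+m[k+1,4]+p_{1}·p_k·p_{4}.
k=2: 0 + 608 + 15·19·2 = 1178; k=3: 4560 + 0 + 15·16·2 = 5040.
Minimum: 1178 at k=2.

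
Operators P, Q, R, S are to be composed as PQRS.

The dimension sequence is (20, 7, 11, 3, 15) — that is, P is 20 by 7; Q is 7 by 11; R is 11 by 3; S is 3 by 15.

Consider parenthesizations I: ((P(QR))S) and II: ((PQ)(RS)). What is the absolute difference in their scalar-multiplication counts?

Order I = ((P(QR))S): (QR): 7×11 by 11×3 → 7×3, cost 7·11·3 = 231; (P(QR)): 20×7 by 7×3 → 20×3, cost 20·7·3 = 420; cumulative 651; ((P(QR))S): 20×3 by 3×15 → 20×15, cost 20·3·15 = 900; cumulative 1551. Total 1551.
Order II = ((PQ)(RS)): (PQ): 20×7 by 7×11 → 20×11, cost 20·7·11 = 1540; (RS): 11×3 by 3×15 → 11×15, cost 11·3·15 = 495; ((PQ)(RS)): 20×11 by 11×15 → 20×15, cost 20·11·15 = 3300; cumulative 5335. Total 5335.
Difference: |1551 − 5335| = 3784.

3784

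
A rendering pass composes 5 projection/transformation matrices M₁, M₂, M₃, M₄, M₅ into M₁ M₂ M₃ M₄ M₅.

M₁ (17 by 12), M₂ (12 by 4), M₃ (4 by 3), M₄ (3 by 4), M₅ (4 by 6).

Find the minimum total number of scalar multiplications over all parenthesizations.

Adjacent pairs: M₁M₂ = 17·12·4 = 816; M₂M₃ = 12·4·3 = 144; M₃M₄ = 4·3·4 = 48; M₄M₅ = 3·4·6 = 72.
Length 3: M₁..M₃: k=1: 0+144+17·12·3=756; k=2: 816+0+17·4·3=1020 → min 756 | M₂..M₄: k=2: 0+48+12·4·4=240; k=3: 144+0+12·3·4=288 → min 240 | M₃..M₅: k=3: 0+72+4·3·6=144; k=4: 48+0+4·4·6=144 → min 144.
Length 4: M₁..M₄: k=1: 0+240+17·12·4=1056; k=2: 816+48+17·4·4=1136; k=3: 756+0+17·3·4=960 → min 960 | M₂..M₅: k=2: 0+144+12·4·6=432; k=3: 144+72+12·3·6=432; k=4: 240+0+12·4·6=528 → min 432.
Length 5: M₁..M₅: k=1: 0+432+17·12·6=1656; k=2: 816+144+17·4·6=1368; k=3: 756+72+17·3·6=1134; k=4: 960+0+17·4·6=1368 → min 1134.
Optimal order: ((M₁ (M₂ M₃)) (M₄ M₅)) with cost 1134.

1134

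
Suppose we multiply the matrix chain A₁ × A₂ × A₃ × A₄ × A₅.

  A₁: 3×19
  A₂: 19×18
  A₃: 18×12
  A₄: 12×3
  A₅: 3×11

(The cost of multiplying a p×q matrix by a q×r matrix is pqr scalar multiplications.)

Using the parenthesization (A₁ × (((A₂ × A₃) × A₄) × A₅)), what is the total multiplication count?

(A₂ × A₃): 19×18 by 18×12 → 19×12, cost 19·18·12 = 4104
((A₂ × A₃) × A₄): 19×12 by 12×3 → 19×3, cost 19·12·3 = 684; cumulative 4788
(((A₂ × A₃) × A₄) × A₅): 19×3 by 3×11 → 19×11, cost 19·3·11 = 627; cumulative 5415
(A₁ × (((A₂ × A₃) × A₄) × A₅)): 3×19 by 19×11 → 3×11, cost 3·19·11 = 627; cumulative 6042
Total: 6042 scalar multiplications.

6042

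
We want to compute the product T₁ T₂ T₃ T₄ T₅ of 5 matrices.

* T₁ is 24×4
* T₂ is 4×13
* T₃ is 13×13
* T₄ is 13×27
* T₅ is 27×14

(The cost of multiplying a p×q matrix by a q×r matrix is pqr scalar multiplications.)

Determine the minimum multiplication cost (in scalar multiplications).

Adjacent pairs: T₁T₂ = 24·4·13 = 1248; T₂T₃ = 4·13·13 = 676; T₃T₄ = 13·13·27 = 4563; T₄T₅ = 13·27·14 = 4914.
Length 3: T₁..T₃: k=1: 0+676+24·4·13=1924; k=2: 1248+0+24·13·13=5304 → min 1924 | T₂..T₄: k=2: 0+4563+4·13·27=5967; k=3: 676+0+4·13·27=2080 → min 2080 | T₃..T₅: k=3: 0+4914+13·13·14=7280; k=4: 4563+0+13·27·14=9477 → min 7280.
Length 4: T₁..T₄: k=1: 0+2080+24·4·27=4672; k=2: 1248+4563+24·13·27=14235; k=3: 1924+0+24·13·27=10348 → min 4672 | T₂..T₅: k=2: 0+7280+4·13·14=8008; k=3: 676+4914+4·13·14=6318; k=4: 2080+0+4·27·14=3592 → min 3592.
Length 5: T₁..T₅: k=1: 0+3592+24·4·14=4936; k=2: 1248+7280+24·13·14=12896; k=3: 1924+4914+24·13·14=11206; k=4: 4672+0+24·27·14=13744 → min 4936.
Optimal order: (T₁ (((T₂ T₃) T₄) T₅)) with cost 4936.

4936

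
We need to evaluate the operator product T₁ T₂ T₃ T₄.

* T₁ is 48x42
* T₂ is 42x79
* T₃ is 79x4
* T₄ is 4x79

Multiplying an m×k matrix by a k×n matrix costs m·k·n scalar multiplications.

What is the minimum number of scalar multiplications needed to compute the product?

36504

Adjacent pairs: T₁T₂ = 48·42·79 = 159264; T₂T₃ = 42·79·4 = 13272; T₃T₄ = 79·4·79 = 24964.
Length 3: T₁..T₃: k=1: 0+13272+48·42·4=21336; k=2: 159264+0+48·79·4=174432 → min 21336 | T₂..T₄: k=2: 0+24964+42·79·79=287086; k=3: 13272+0+42·4·79=26544 → min 26544.
Length 4: T₁..T₄: k=1: 0+26544+48·42·79=185808; k=2: 159264+24964+48·79·79=483796; k=3: 21336+0+48·4·79=36504 → min 36504.
Optimal order: ((T₁ (T₂ T₃)) T₄) with cost 36504.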